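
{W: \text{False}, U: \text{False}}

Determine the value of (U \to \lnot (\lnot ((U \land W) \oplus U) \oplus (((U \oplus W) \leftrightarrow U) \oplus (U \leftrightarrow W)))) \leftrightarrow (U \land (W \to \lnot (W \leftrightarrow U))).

U \land W = \text{False} \land \text{False} = \text{False}
(U \land W) \oplus U = \text{False} \oplus \text{False} = \text{False}
\lnot ((U \land W) \oplus U) = \lnot \text{False} = \text{True}
U \oplus W = \text{False} \oplus \text{False} = \text{False}
(U \oplus W) \leftrightarrow U = \text{False} \leftrightarrow \text{False} = \text{True}
U \leftrightarrow W = \text{False} \leftrightarrow \text{False} = \text{True}
((U \oplus W) \leftrightarrow U) \oplus (U \leftrightarrow W) = \text{True} \oplus \text{True} = \text{False}
\lnot ((U \land W) \oplus U) \oplus (((U \oplus W) \leftrightarrow U) \oplus (U \leftrightarrow W)) = \text{True} \oplus \text{False} = \text{True}
\lnot (\lnot ((U \land W) \oplus U) \oplus (((U \oplus W) \leftrightarrow U) \oplus (U \leftrightarrow W))) = \lnot \text{True} = \text{False}
U \to \lnot (\lnot ((U \land W) \oplus U) \oplus (((U \oplus W) \leftrightarrow U) \oplus (U \leftrightarrow W))) = \text{False} \to \text{False} = \text{True}
W \leftrightarrow U = \text{False} \leftrightarrow \text{False} = \text{True}
\lnot (W \leftrightarrow U) = \lnot \text{True} = \text{False}
W \to \lnot (W \leftrightarrow U) = \text{False} \to \text{False} = \text{True}
U \land (W \to \lnot (W \leftrightarrow U)) = \text{False} \land \text{True} = \text{False}
(U \to \lnot (\lnot ((U \land W) \oplus U) \oplus (((U \oplus W) \leftrightarrow U) \oplus (U \leftrightarrow W)))) \leftrightarrow (U \land (W \to \lnot (W \leftrightarrow U))) = \text{True} \leftrightarrow \text{False} = \text{False}

\text{False}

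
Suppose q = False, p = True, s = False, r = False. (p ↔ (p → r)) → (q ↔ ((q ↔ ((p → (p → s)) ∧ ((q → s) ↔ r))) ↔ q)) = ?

p → r = True → False = False
p ↔ (p → r) = True ↔ False = False
p → s = True → False = False
p → (p → s) = True → False = False
q → s = False → False = True
(q → s) ↔ r = True ↔ False = False
(p → (p → s)) ∧ ((q → s) ↔ r) = False ∧ False = False
q ↔ ((p → (p → s)) ∧ ((q → s) ↔ r)) = False ↔ False = True
(q ↔ ((p → (p → s)) ∧ ((q → s) ↔ r))) ↔ q = True ↔ False = False
q ↔ ((q ↔ ((p → (p → s)) ∧ ((q → s) ↔ r))) ↔ q) = False ↔ False = True
(p ↔ (p → r)) → (q ↔ ((q ↔ ((p → (p → s)) ∧ ((q → s) ↔ r))) ↔ q)) = False → True = True

True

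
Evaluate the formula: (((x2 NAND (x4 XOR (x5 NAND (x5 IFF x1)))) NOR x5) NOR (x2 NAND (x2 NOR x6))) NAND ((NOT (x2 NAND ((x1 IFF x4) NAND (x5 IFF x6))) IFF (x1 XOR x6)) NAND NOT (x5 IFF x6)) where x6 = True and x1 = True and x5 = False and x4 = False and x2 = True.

x5 IFF x1 = False IFF True = False
x5 NAND (x5 IFF x1) = False NAND False = True
x4 XOR (x5 NAND (x5 IFF x1)) = False XOR True = True
x2 NAND (x4 XOR (x5 NAND (x5 IFF x1))) = True NAND True = False
(x2 NAND (x4 XOR (x5 NAND (x5 IFF x1)))) NOR x5 = False NOR False = True
x2 NOR x6 = True NOR True = False
x2 NAND (x2 NOR x6) = True NAND False = True
((x2 NAND (x4 XOR (x5 NAND (x5 IFF x1)))) NOR x5) NOR (x2 NAND (x2 NOR x6)) = True NOR True = False
x1 IFF x4 = True IFF False = False
x5 IFF x6 = False IFF True = False
(x1 IFF x4) NAND (x5 IFF x6) = False NAND False = True
x2 NAND ((x1 IFF x4) NAND (x5 IFF x6)) = True NAND True = False
NOT (x2 NAND ((x1 IFF x4) NAND (x5 IFF x6))) = NOT False = True
x1 XOR x6 = True XOR True = False
NOT (x2 NAND ((x1 IFF x4) NAND (x5 IFF x6))) IFF (x1 XOR x6) = True IFF False = False
x5 IFF x6 = False IFF True = False
NOT (x5 IFF x6) = NOT False = True
(NOT (x2 NAND ((x1 IFF x4) NAND (x5 IFF x6))) IFF (x1 XOR x6)) NAND NOT (x5 IFF x6) = False NAND True = True
(((x2 NAND (x4 XOR (x5 NAND (x5 IFF x1)))) NOR x5) NOR (x2 NAND (x2 NOR x6))) NAND ((NOT (x2 NAND ((x1 IFF x4) NAND (x5 IFF x6))) IFF (x1 XOR x6)) NAND NOT (x5 IFF x6)) = False NAND True = True

True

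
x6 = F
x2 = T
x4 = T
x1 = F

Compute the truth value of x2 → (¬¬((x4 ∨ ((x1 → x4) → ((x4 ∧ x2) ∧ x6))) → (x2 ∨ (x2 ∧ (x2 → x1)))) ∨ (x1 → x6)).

T

x1 → x4 = F → T = T
x4 ∧ x2 = T ∧ T = T
(x4 ∧ x2) ∧ x6 = T ∧ F = F
(x1 → x4) → ((x4 ∧ x2) ∧ x6) = T → F = F
x4 ∨ ((x1 → x4) → ((x4 ∧ x2) ∧ x6)) = T ∨ F = T
x2 → x1 = T → F = F
x2 ∧ (x2 → x1) = T ∧ F = F
x2 ∨ (x2 ∧ (x2 → x1)) = T ∨ F = T
(x4 ∨ ((x1 → x4) → ((x4 ∧ x2) ∧ x6))) → (x2 ∨ (x2 ∧ (x2 → x1))) = T → T = T
¬((x4 ∨ ((x1 → x4) → ((x4 ∧ x2) ∧ x6))) → (x2 ∨ (x2 ∧ (x2 → x1)))) = ¬T = F
¬¬((x4 ∨ ((x1 → x4) → ((x4 ∧ x2) ∧ x6))) → (x2 ∨ (x2 ∧ (x2 → x1)))) = ¬F = T
x1 → x6 = F → F = T
¬¬((x4 ∨ ((x1 → x4) → ((x4 ∧ x2) ∧ x6))) → (x2 ∨ (x2 ∧ (x2 → x1)))) ∨ (x1 → x6) = T ∨ T = T
x2 → (¬¬((x4 ∨ ((x1 → x4) → ((x4 ∧ x2) ∧ x6))) → (x2 ∨ (x2 ∧ (x2 → x1)))) ∨ (x1 → x6)) = T → T = T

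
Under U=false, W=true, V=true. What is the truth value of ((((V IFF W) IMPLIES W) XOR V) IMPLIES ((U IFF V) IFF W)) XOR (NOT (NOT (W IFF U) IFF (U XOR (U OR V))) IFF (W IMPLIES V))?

true

Substituting U=false, W=true, V=true:
V IFF W = true IFF true = true
(V IFF W) IMPLIES W = true IMPLIES true = true
((V IFF W) IMPLIES W) XOR V = true XOR true = false
U IFF V = false IFF true = false
(U IFF V) IFF W = false IFF true = false
(((V IFF W) IMPLIES W) XOR V) IMPLIES ((U IFF V) IFF W) = false IMPLIES false = true
W IFF U = true IFF false = false
NOT (W IFF U) = NOT false = true
U OR V = false OR true = true
U XOR (U OR V) = false XOR true = true
NOT (W IFF U) IFF (U XOR (U OR V)) = true IFF true = true
NOT (NOT (W IFF U) IFF (U XOR (U OR V))) = NOT true = false
W IMPLIES V = true IMPLIES true = true
NOT (NOT (W IFF U) IFF (U XOR (U OR V))) IFF (W IMPLIES V) = false IFF true = false
((((V IFF W) IMPLIES W) XOR V) IMPLIES ((U IFF V) IFF W)) XOR (NOT (NOT (W IFF U) IFF (U XOR (U OR V))) IFF (W IMPLIES V)) = true XOR false = true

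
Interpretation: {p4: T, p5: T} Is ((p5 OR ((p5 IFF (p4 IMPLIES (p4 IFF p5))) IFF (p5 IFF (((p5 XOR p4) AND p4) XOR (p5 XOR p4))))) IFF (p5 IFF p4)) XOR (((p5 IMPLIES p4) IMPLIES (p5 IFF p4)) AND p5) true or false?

Substituting p4=T, p5=T:
p4 IFF p5 = T IFF T = T
p4 IMPLIES (p4 IFF p5) = T IMPLIES T = T
p5 IFF (p4 IMPLIES (p4 IFF p5)) = T IFF T = T
p5 XOR p4 = T XOR T = F
(p5 XOR p4) AND p4 = F AND T = F
p5 XOR p4 = T XOR T = F
((p5 XOR p4) AND p4) XOR (p5 XOR p4) = F XOR F = F
p5 IFF (((p5 XOR p4) AND p4) XOR (p5 XOR p4)) = T IFF F = F
(p5 IFF (p4 IMPLIES (p4 IFF p5))) IFF (p5 IFF (((p5 XOR p4) AND p4) XOR (p5 XOR p4))) = T IFF F = F
p5 OR ((p5 IFF (p4 IMPLIES (p4 IFF p5))) IFF (p5 IFF (((p5 XOR p4) AND p4) XOR (p5 XOR p4)))) = T OR F = T
p5 IFF p4 = T IFF T = T
(p5 OR ((p5 IFF (p4 IMPLIES (p4 IFF p5))) IFF (p5 IFF (((p5 XOR p4) AND p4) XOR (p5 XOR p4))))) IFF (p5 IFF p4) = T IFF T = T
p5 IMPLIES p4 = T IMPLIES T = T
p5 IFF p4 = T IFF T = T
(p5 IMPLIES p4) IMPLIES (p5 IFF p4) = T IMPLIES T = T
((p5 IMPLIES p4) IMPLIES (p5 IFF p4)) AND p5 = T AND T = T
((p5 OR ((p5 IFF (p4 IMPLIES (p4 IFF p5))) IFF (p5 IFF (((p5 XOR p4) AND p4) XOR (p5 XOR p4))))) IFF (p5 IFF p4)) XOR (((p5 IMPLIES p4) IMPLIES (p5 IFF p4)) AND p5) = T XOR T = F

F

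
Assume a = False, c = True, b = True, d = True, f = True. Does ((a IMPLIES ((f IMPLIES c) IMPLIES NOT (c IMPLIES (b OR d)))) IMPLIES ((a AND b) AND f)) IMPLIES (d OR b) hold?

Substituting a=False, c=True, b=True, d=True, f=True:
f IMPLIES c = True IMPLIES True = True
b OR d = True OR True = True
c IMPLIES (b OR d) = True IMPLIES True = True
NOT (c IMPLIES (b OR d)) = NOT True = False
(f IMPLIES c) IMPLIES NOT (c IMPLIES (b OR d)) = True IMPLIES False = False
a IMPLIES ((f IMPLIES c) IMPLIES NOT (c IMPLIES (b OR d))) = False IMPLIES False = True
a AND b = False AND True = False
(a AND b) AND f = False AND True = False
(a IMPLIES ((f IMPLIES c) IMPLIES NOT (c IMPLIES (b OR d)))) IMPLIES ((a AND b) AND f) = True IMPLIES False = False
d OR b = True OR True = True
((a IMPLIES ((f IMPLIES c) IMPLIES NOT (c IMPLIES (b OR d)))) IMPLIES ((a AND b) AND f)) IMPLIES (d OR b) = False IMPLIES True = True

True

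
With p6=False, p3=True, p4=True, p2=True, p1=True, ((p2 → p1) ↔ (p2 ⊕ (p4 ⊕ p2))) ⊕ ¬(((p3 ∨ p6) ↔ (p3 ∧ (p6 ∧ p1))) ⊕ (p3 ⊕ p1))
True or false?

p2 → p1 = True → True = True
p4 ⊕ p2 = True ⊕ True = False
p2 ⊕ (p4 ⊕ p2) = True ⊕ False = True
(p2 → p1) ↔ (p2 ⊕ (p4 ⊕ p2)) = True ↔ True = True
p3 ∨ p6 = True ∨ False = True
p6 ∧ p1 = False ∧ True = False
p3 ∧ (p6 ∧ p1) = True ∧ False = False
(p3 ∨ p6) ↔ (p3 ∧ (p6 ∧ p1)) = True ↔ False = False
p3 ⊕ p1 = True ⊕ True = False
((p3 ∨ p6) ↔ (p3 ∧ (p6 ∧ p1))) ⊕ (p3 ⊕ p1) = False ⊕ False = False
¬(((p3 ∨ p6) ↔ (p3 ∧ (p6 ∧ p1))) ⊕ (p3 ⊕ p1)) = ¬False = True
((p2 → p1) ↔ (p2 ⊕ (p4 ⊕ p2))) ⊕ ¬(((p3 ∨ p6) ↔ (p3 ∧ (p6 ∧ p1))) ⊕ (p3 ⊕ p1)) = True ⊕ True = False

False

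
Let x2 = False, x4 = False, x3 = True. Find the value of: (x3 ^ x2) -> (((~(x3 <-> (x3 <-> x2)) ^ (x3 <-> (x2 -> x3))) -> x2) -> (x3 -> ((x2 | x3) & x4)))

x3 ^ x2 = True ^ False = True
x3 <-> x2 = True <-> False = False
x3 <-> (x3 <-> x2) = True <-> False = False
~(x3 <-> (x3 <-> x2)) = ~False = True
x2 -> x3 = False -> True = True
x3 <-> (x2 -> x3) = True <-> True = True
~(x3 <-> (x3 <-> x2)) ^ (x3 <-> (x2 -> x3)) = True ^ True = False
(~(x3 <-> (x3 <-> x2)) ^ (x3 <-> (x2 -> x3))) -> x2 = False -> False = True
x2 | x3 = False | True = True
(x2 | x3) & x4 = True & False = False
x3 -> ((x2 | x3) & x4) = True -> False = False
((~(x3 <-> (x3 <-> x2)) ^ (x3 <-> (x2 -> x3))) -> x2) -> (x3 -> ((x2 | x3) & x4)) = True -> False = False
(x3 ^ x2) -> (((~(x3 <-> (x3 <-> x2)) ^ (x3 <-> (x2 -> x3))) -> x2) -> (x3 -> ((x2 | x3) & x4))) = True -> False = False

False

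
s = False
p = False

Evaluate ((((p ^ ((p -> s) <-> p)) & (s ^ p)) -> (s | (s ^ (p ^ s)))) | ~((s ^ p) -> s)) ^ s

True

p -> s = False -> False = True
(p -> s) <-> p = True <-> False = False
p ^ ((p -> s) <-> p) = False ^ False = False
s ^ p = False ^ False = False
(p ^ ((p -> s) <-> p)) & (s ^ p) = False & False = False
p ^ s = False ^ False = False
s ^ (p ^ s) = False ^ False = False
s | (s ^ (p ^ s)) = False | False = False
((p ^ ((p -> s) <-> p)) & (s ^ p)) -> (s | (s ^ (p ^ s))) = False -> False = True
s ^ p = False ^ False = False
(s ^ p) -> s = False -> False = True
~((s ^ p) -> s) = ~True = False
(((p ^ ((p -> s) <-> p)) & (s ^ p)) -> (s | (s ^ (p ^ s)))) | ~((s ^ p) -> s) = True | False = True
((((p ^ ((p -> s) <-> p)) & (s ^ p)) -> (s | (s ^ (p ^ s)))) | ~((s ^ p) -> s)) ^ s = True ^ False = True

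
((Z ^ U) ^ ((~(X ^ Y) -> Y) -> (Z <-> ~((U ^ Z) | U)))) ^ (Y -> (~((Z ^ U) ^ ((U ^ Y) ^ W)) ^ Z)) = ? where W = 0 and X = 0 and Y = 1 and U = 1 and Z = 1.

Z ^ U = 1 ^ 1 = 0
X ^ Y = 0 ^ 1 = 1
~(X ^ Y) = ~1 = 0
~(X ^ Y) -> Y = 0 -> 1 = 1
U ^ Z = 1 ^ 1 = 0
(U ^ Z) | U = 0 | 1 = 1
~((U ^ Z) | U) = ~1 = 0
Z <-> ~((U ^ Z) | U) = 1 <-> 0 = 0
(~(X ^ Y) -> Y) -> (Z <-> ~((U ^ Z) | U)) = 1 -> 0 = 0
(Z ^ U) ^ ((~(X ^ Y) -> Y) -> (Z <-> ~((U ^ Z) | U))) = 0 ^ 0 = 0
Z ^ U = 1 ^ 1 = 0
U ^ Y = 1 ^ 1 = 0
(U ^ Y) ^ W = 0 ^ 0 = 0
(Z ^ U) ^ ((U ^ Y) ^ W) = 0 ^ 0 = 0
~((Z ^ U) ^ ((U ^ Y) ^ W)) = ~0 = 1
~((Z ^ U) ^ ((U ^ Y) ^ W)) ^ Z = 1 ^ 1 = 0
Y -> (~((Z ^ U) ^ ((U ^ Y) ^ W)) ^ Z) = 1 -> 0 = 0
((Z ^ U) ^ ((~(X ^ Y) -> Y) -> (Z <-> ~((U ^ Z) | U)))) ^ (Y -> (~((Z ^ U) ^ ((U ^ Y) ^ W)) ^ Z)) = 0 ^ 0 = 0

0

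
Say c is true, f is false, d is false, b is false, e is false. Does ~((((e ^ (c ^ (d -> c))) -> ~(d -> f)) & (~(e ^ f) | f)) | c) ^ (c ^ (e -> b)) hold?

Substituting c=T, f=F, d=F, b=F, e=F:
d -> c = F -> T = T
c ^ (d -> c) = T ^ T = F
e ^ (c ^ (d -> c)) = F ^ F = F
d -> f = F -> F = T
~(d -> f) = ~T = F
(e ^ (c ^ (d -> c))) -> ~(d -> f) = F -> F = T
e ^ f = F ^ F = F
~(e ^ f) = ~F = T
~(e ^ f) | f = T | F = T
((e ^ (c ^ (d -> c))) -> ~(d -> f)) & (~(e ^ f) | f) = T & T = T
(((e ^ (c ^ (d -> c))) -> ~(d -> f)) & (~(e ^ f) | f)) | c = T | T = T
~((((e ^ (c ^ (d -> c))) -> ~(d -> f)) & (~(e ^ f) | f)) | c) = ~T = F
e -> b = F -> F = T
c ^ (e -> b) = T ^ T = F
~((((e ^ (c ^ (d -> c))) -> ~(d -> f)) & (~(e ^ f) | f)) | c) ^ (c ^ (e -> b)) = F ^ F = F

F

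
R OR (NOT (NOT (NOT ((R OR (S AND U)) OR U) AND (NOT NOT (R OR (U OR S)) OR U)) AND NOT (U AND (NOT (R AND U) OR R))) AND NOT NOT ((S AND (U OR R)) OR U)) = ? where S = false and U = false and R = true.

true

Substituting S=false, U=false, R=true:
S AND U = false AND false = false
R OR (S AND U) = true OR false = true
(R OR (S AND U)) OR U = true OR false = true
NOT ((R OR (S AND U)) OR U) = NOT true = false
U OR S = false OR false = false
R OR (U OR S) = true OR false = true
NOT (R OR (U OR S)) = NOT true = false
NOT NOT (R OR (U OR S)) = NOT false = true
NOT NOT (R OR (U OR S)) OR U = true OR false = true
NOT ((R OR (S AND U)) OR U) AND (NOT NOT (R OR (U OR S)) OR U) = false AND true = false
NOT (NOT ((R OR (S AND U)) OR U) AND (NOT NOT (R OR (U OR S)) OR U)) = NOT false = true
R AND U = true AND false = false
NOT (R AND U) = NOT false = true
NOT (R AND U) OR R = true OR true = true
U AND (NOT (R AND U) OR R) = false AND true = false
NOT (U AND (NOT (R AND U) OR R)) = NOT false = true
NOT (NOT ((R OR (S AND U)) OR U) AND (NOT NOT (R OR (U OR S)) OR U)) AND NOT (U AND (NOT (R AND U) OR R)) = true AND true = true
NOT (NOT (NOT ((R OR (S AND U)) OR U) AND (NOT NOT (R OR (U OR S)) OR U)) AND NOT (U AND (NOT (R AND U) OR R))) = NOT true = false
U OR R = false OR true = true
S AND (U OR R) = false AND true = false
(S AND (U OR R)) OR U = false OR false = false
NOT ((S AND (U OR R)) OR U) = NOT false = true
NOT NOT ((S AND (U OR R)) OR U) = NOT true = false
NOT (NOT (NOT ((R OR (S AND U)) OR U) AND (NOT NOT (R OR (U OR S)) OR U)) AND NOT (U AND (NOT (R AND U) OR R))) AND NOT NOT ((S AND (U OR R)) OR U) = false AND false = false
R OR (NOT (NOT (NOT ((R OR (S AND U)) OR U) AND (NOT NOT (R OR (U OR S)) OR U)) AND NOT (U AND (NOT (R AND U) OR R))) AND NOT NOT ((S AND (U OR R)) OR U)) = true OR false = true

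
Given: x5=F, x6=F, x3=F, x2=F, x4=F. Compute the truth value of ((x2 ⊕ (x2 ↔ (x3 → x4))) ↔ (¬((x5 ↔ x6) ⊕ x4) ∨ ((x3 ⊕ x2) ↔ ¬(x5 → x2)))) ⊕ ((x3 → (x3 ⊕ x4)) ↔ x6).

F

x3 → x4 = F → F = T
x2 ↔ (x3 → x4) = F ↔ T = F
x2 ⊕ (x2 ↔ (x3 → x4)) = F ⊕ F = F
x5 ↔ x6 = F ↔ F = T
(x5 ↔ x6) ⊕ x4 = T ⊕ F = T
¬((x5 ↔ x6) ⊕ x4) = ¬T = F
x3 ⊕ x2 = F ⊕ F = F
x5 → x2 = F → F = T
¬(x5 → x2) = ¬T = F
(x3 ⊕ x2) ↔ ¬(x5 → x2) = F ↔ F = T
¬((x5 ↔ x6) ⊕ x4) ∨ ((x3 ⊕ x2) ↔ ¬(x5 → x2)) = F ∨ T = T
(x2 ⊕ (x2 ↔ (x3 → x4))) ↔ (¬((x5 ↔ x6) ⊕ x4) ∨ ((x3 ⊕ x2) ↔ ¬(x5 → x2))) = F ↔ T = F
x3 ⊕ x4 = F ⊕ F = F
x3 → (x3 ⊕ x4) = F → F = T
(x3 → (x3 ⊕ x4)) ↔ x6 = T ↔ F = F
((x2 ⊕ (x2 ↔ (x3 → x4))) ↔ (¬((x5 ↔ x6) ⊕ x4) ∨ ((x3 ⊕ x2) ↔ ¬(x5 → x2)))) ⊕ ((x3 → (x3 ⊕ x4)) ↔ x6) = F ⊕ F = F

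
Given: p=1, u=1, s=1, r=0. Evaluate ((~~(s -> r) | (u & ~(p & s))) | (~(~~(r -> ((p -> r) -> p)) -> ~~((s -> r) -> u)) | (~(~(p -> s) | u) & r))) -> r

Substituting p=1, u=1, s=1, r=0:
s -> r = 1 -> 0 = 0
~(s -> r) = ~0 = 1
~~(s -> r) = ~1 = 0
p & s = 1 & 1 = 1
~(p & s) = ~1 = 0
u & ~(p & s) = 1 & 0 = 0
~~(s -> r) | (u & ~(p & s)) = 0 | 0 = 0
p -> r = 1 -> 0 = 0
(p -> r) -> p = 0 -> 1 = 1
r -> ((p -> r) -> p) = 0 -> 1 = 1
~(r -> ((p -> r) -> p)) = ~1 = 0
~~(r -> ((p -> r) -> p)) = ~0 = 1
s -> r = 1 -> 0 = 0
(s -> r) -> u = 0 -> 1 = 1
~((s -> r) -> u) = ~1 = 0
~~((s -> r) -> u) = ~0 = 1
~~(r -> ((p -> r) -> p)) -> ~~((s -> r) -> u) = 1 -> 1 = 1
~(~~(r -> ((p -> r) -> p)) -> ~~((s -> r) -> u)) = ~1 = 0
p -> s = 1 -> 1 = 1
~(p -> s) = ~1 = 0
~(p -> s) | u = 0 | 1 = 1
~(~(p -> s) | u) = ~1 = 0
~(~(p -> s) | u) & r = 0 & 0 = 0
~(~~(r -> ((p -> r) -> p)) -> ~~((s -> r) -> u)) | (~(~(p -> s) | u) & r) = 0 | 0 = 0
(~~(s -> r) | (u & ~(p & s))) | (~(~~(r -> ((p -> r) -> p)) -> ~~((s -> r) -> u)) | (~(~(p -> s) | u) & r)) = 0 | 0 = 0
((~~(s -> r) | (u & ~(p & s))) | (~(~~(r -> ((p -> r) -> p)) -> ~~((s -> r) -> u)) | (~(~(p -> s) | u) & r))) -> r = 0 -> 0 = 1

1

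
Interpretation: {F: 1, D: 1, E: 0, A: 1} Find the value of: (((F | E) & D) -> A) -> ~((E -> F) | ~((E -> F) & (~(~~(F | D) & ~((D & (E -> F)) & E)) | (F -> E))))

Substituting F=1, D=1, E=0, A=1:
F | E = 1 | 0 = 1
(F | E) & D = 1 & 1 = 1
((F | E) & D) -> A = 1 -> 1 = 1
E -> F = 0 -> 1 = 1
E -> F = 0 -> 1 = 1
F | D = 1 | 1 = 1
~(F | D) = ~1 = 0
~~(F | D) = ~0 = 1
E -> F = 0 -> 1 = 1
D & (E -> F) = 1 & 1 = 1
(D & (E -> F)) & E = 1 & 0 = 0
~((D & (E -> F)) & E) = ~0 = 1
~~(F | D) & ~((D & (E -> F)) & E) = 1 & 1 = 1
~(~~(F | D) & ~((D & (E -> F)) & E)) = ~1 = 0
F -> E = 1 -> 0 = 0
~(~~(F | D) & ~((D & (E -> F)) & E)) | (F -> E) = 0 | 0 = 0
(E -> F) & (~(~~(F | D) & ~((D & (E -> F)) & E)) | (F -> E)) = 1 & 0 = 0
~((E -> F) & (~(~~(F | D) & ~((D & (E -> F)) & E)) | (F -> E))) = ~0 = 1
(E -> F) | ~((E -> F) & (~(~~(F | D) & ~((D & (E -> F)) & E)) | (F -> E))) = 1 | 1 = 1
~((E -> F) | ~((E -> F) & (~(~~(F | D) & ~((D & (E -> F)) & E)) | (F -> E)))) = ~1 = 0
(((F | E) & D) -> A) -> ~((E -> F) | ~((E -> F) & (~(~~(F | D) & ~((D & (E -> F)) & E)) | (F -> E)))) = 1 -> 0 = 0

0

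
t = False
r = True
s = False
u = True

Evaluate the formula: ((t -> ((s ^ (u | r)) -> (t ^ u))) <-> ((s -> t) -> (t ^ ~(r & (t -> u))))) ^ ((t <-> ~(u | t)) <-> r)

True

Substituting t=False, r=True, s=False, u=True:
u | r = True | True = True
s ^ (u | r) = False ^ True = True
t ^ u = False ^ True = True
(s ^ (u | r)) -> (t ^ u) = True -> True = True
t -> ((s ^ (u | r)) -> (t ^ u)) = False -> True = True
s -> t = False -> False = True
t -> u = False -> True = True
r & (t -> u) = True & True = True
~(r & (t -> u)) = ~True = False
t ^ ~(r & (t -> u)) = False ^ False = False
(s -> t) -> (t ^ ~(r & (t -> u))) = True -> False = False
(t -> ((s ^ (u | r)) -> (t ^ u))) <-> ((s -> t) -> (t ^ ~(r & (t -> u)))) = True <-> False = False
u | t = True | False = True
~(u | t) = ~True = False
t <-> ~(u | t) = False <-> False = True
(t <-> ~(u | t)) <-> r = True <-> True = True
((t -> ((s ^ (u | r)) -> (t ^ u))) <-> ((s -> t) -> (t ^ ~(r & (t -> u))))) ^ ((t <-> ~(u | t)) <-> r) = False ^ True = True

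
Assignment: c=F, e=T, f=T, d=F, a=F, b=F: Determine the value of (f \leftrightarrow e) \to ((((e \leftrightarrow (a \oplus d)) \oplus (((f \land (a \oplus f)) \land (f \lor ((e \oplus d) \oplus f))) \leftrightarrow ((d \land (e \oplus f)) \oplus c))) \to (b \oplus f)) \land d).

F

f \leftrightarrow e = T \leftrightarrow T = T
a \oplus d = F \oplus F = F
e \leftrightarrow (a \oplus d) = T \leftrightarrow F = F
a \oplus f = F \oplus T = T
f \land (a \oplus f) = T \land T = T
e \oplus d = T \oplus F = T
(e \oplus d) \oplus f = T \oplus T = F
f \lor ((e \oplus d) \oplus f) = T \lor F = T
(f \land (a \oplus f)) \land (f \lor ((e \oplus d) \oplus f)) = T \land T = T
e \oplus f = T \oplus T = F
d \land (e \oplus f) = F \land F = F
(d \land (e \oplus f)) \oplus c = F \oplus F = F
((f \land (a \oplus f)) \land (f \lor ((e \oplus d) \oplus f))) \leftrightarrow ((d \land (e \oplus f)) \oplus c) = T \leftrightarrow F = F
(e \leftrightarrow (a \oplus d)) \oplus (((f \land (a \oplus f)) \land (f \lor ((e \oplus d) \oplus f))) \leftrightarrow ((d \land (e \oplus f)) \oplus c)) = F \oplus F = F
b \oplus f = F \oplus T = T
((e \leftrightarrow (a \oplus d)) \oplus (((f \land (a \oplus f)) \land (f \lor ((e \oplus d) \oplus f))) \leftrightarrow ((d \land (e \oplus f)) \oplus c))) \to (b \oplus f) = F \to T = T
(((e \leftrightarrow (a \oplus d)) \oplus (((f \land (a \oplus f)) \land (f \lor ((e \oplus d) \oplus f))) \leftrightarrow ((d \land (e \oplus f)) \oplus c))) \to (b \oplus f)) \land d = T \land F = F
(f \leftrightarrow e) \to ((((e \leftrightarrow (a \oplus d)) \oplus (((f \land (a \oplus f)) \land (f \lor ((e \oplus d) \oplus f))) \leftrightarrow ((d \land (e \oplus f)) \oplus c))) \to (b \oplus f)) \land d) = T \to F = F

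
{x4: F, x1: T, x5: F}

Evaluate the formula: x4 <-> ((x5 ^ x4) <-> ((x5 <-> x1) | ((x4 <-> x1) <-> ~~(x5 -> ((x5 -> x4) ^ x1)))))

x5 ^ x4 = F ^ F = F
x5 <-> x1 = F <-> T = F
x4 <-> x1 = F <-> T = F
x5 -> x4 = F -> F = T
(x5 -> x4) ^ x1 = T ^ T = F
x5 -> ((x5 -> x4) ^ x1) = F -> F = T
~(x5 -> ((x5 -> x4) ^ x1)) = ~T = F
~~(x5 -> ((x5 -> x4) ^ x1)) = ~F = T
(x4 <-> x1) <-> ~~(x5 -> ((x5 -> x4) ^ x1)) = F <-> T = F
(x5 <-> x1) | ((x4 <-> x1) <-> ~~(x5 -> ((x5 -> x4) ^ x1))) = F | F = F
(x5 ^ x4) <-> ((x5 <-> x1) | ((x4 <-> x1) <-> ~~(x5 -> ((x5 -> x4) ^ x1)))) = F <-> F = T
x4 <-> ((x5 ^ x4) <-> ((x5 <-> x1) | ((x4 <-> x1) <-> ~~(x5 -> ((x5 -> x4) ^ x1))))) = F <-> T = F

F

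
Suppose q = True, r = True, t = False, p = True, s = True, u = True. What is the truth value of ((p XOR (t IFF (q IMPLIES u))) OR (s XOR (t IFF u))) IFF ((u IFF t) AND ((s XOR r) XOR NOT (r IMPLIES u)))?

q IMPLIES u = True IMPLIES True = True
t IFF (q IMPLIES u) = False IFF True = False
p XOR (t IFF (q IMPLIES u)) = True XOR False = True
t IFF u = False IFF True = False
s XOR (t IFF u) = True XOR False = True
(p XOR (t IFF (q IMPLIES u))) OR (s XOR (t IFF u)) = True OR True = True
u IFF t = True IFF False = False
s XOR r = True XOR True = False
r IMPLIES u = True IMPLIES True = True
NOT (r IMPLIES u) = NOT True = False
(s XOR r) XOR NOT (r IMPLIES u) = False XOR False = False
(u IFF t) AND ((s XOR r) XOR NOT (r IMPLIES u)) = False AND False = False
((p XOR (t IFF (q IMPLIES u))) OR (s XOR (t IFF u))) IFF ((u IFF t) AND ((s XOR r) XOR NOT (r IMPLIES u))) = True IFF False = False

False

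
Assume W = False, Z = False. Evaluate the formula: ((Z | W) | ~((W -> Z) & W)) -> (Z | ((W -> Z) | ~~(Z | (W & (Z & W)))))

Substituting W=False, Z=False:
Z | W = False | False = False
W -> Z = False -> False = True
(W -> Z) & W = True & False = False
~((W -> Z) & W) = ~False = True
(Z | W) | ~((W -> Z) & W) = False | True = True
W -> Z = False -> False = True
Z & W = False & False = False
W & (Z & W) = False & False = False
Z | (W & (Z & W)) = False | False = False
~(Z | (W & (Z & W))) = ~False = True
~~(Z | (W & (Z & W))) = ~True = False
(W -> Z) | ~~(Z | (W & (Z & W))) = True | False = True
Z | ((W -> Z) | ~~(Z | (W & (Z & W)))) = False | True = True
((Z | W) | ~((W -> Z) & W)) -> (Z | ((W -> Z) | ~~(Z | (W & (Z & W))))) = True -> True = True

True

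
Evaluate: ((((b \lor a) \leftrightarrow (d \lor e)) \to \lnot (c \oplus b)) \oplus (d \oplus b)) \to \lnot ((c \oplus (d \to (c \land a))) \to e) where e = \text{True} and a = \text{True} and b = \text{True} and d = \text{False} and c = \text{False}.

\text{False}

b \lor a = \text{True} \lor \text{True} = \text{True}
d \lor e = \text{False} \lor \text{True} = \text{True}
(b \lor a) \leftrightarrow (d \lor e) = \text{True} \leftrightarrow \text{True} = \text{True}
c \oplus b = \text{False} \oplus \text{True} = \text{True}
\lnot (c \oplus b) = \lnot \text{True} = \text{False}
((b \lor a) \leftrightarrow (d \lor e)) \to \lnot (c \oplus b) = \text{True} \to \text{False} = \text{False}
d \oplus b = \text{False} \oplus \text{True} = \text{True}
(((b \lor a) \leftrightarrow (d \lor e)) \to \lnot (c \oplus b)) \oplus (d \oplus b) = \text{False} \oplus \text{True} = \text{True}
c \land a = \text{False} \land \text{True} = \text{False}
d \to (c \land a) = \text{False} \to \text{False} = \text{True}
c \oplus (d \to (c \land a)) = \text{False} \oplus \text{True} = \text{True}
(c \oplus (d \to (c \land a))) \to e = \text{True} \to \text{True} = \text{True}
\lnot ((c \oplus (d \to (c \land a))) \to e) = \lnot \text{True} = \text{False}
((((b \lor a) \leftrightarrow (d \lor e)) \to \lnot (c \oplus b)) \oplus (d \oplus b)) \to \lnot ((c \oplus (d \to (c \land a))) \to e) = \text{True} \to \text{False} = \text{False}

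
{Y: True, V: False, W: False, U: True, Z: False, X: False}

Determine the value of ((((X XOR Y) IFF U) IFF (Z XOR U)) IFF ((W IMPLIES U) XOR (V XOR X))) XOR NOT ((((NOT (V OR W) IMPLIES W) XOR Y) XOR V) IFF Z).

False

Substituting Y=True, V=False, W=False, U=True, Z=False, X=False:
X XOR Y = False XOR True = True
(X XOR Y) IFF U = True IFF True = True
Z XOR U = False XOR True = True
((X XOR Y) IFF U) IFF (Z XOR U) = True IFF True = True
W IMPLIES U = False IMPLIES True = True
V XOR X = False XOR False = False
(W IMPLIES U) XOR (V XOR X) = True XOR False = True
(((X XOR Y) IFF U) IFF (Z XOR U)) IFF ((W IMPLIES U) XOR (V XOR X)) = True IFF True = True
V OR W = False OR False = False
NOT (V OR W) = NOT False = True
NOT (V OR W) IMPLIES W = True IMPLIES False = False
(NOT (V OR W) IMPLIES W) XOR Y = False XOR True = True
((NOT (V OR W) IMPLIES W) XOR Y) XOR V = True XOR False = True
(((NOT (V OR W) IMPLIES W) XOR Y) XOR V) IFF Z = True IFF False = False
NOT ((((NOT (V OR W) IMPLIES W) XOR Y) XOR V) IFF Z) = NOT False = True
((((X XOR Y) IFF U) IFF (Z XOR U)) IFF ((W IMPLIES U) XOR (V XOR X))) XOR NOT ((((NOT (V OR W) IMPLIES W) XOR Y) XOR V) IFF Z) = True XOR True = False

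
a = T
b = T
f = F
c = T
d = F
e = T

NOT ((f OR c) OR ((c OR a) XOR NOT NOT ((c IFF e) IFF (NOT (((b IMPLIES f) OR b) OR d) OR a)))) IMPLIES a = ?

f OR c = F OR T = T
c OR a = T OR T = T
c IFF e = T IFF T = T
b IMPLIES f = T IMPLIES F = F
(b IMPLIES f) OR b = F OR T = T
((b IMPLIES f) OR b) OR d = T OR F = T
NOT (((b IMPLIES f) OR b) OR d) = NOT T = F
NOT (((b IMPLIES f) OR b) OR d) OR a = F OR T = T
(c IFF e) IFF (NOT (((b IMPLIES f) OR b) OR d) OR a) = T IFF T = T
NOT ((c IFF e) IFF (NOT (((b IMPLIES f) OR b) OR d) OR a)) = NOT T = F
NOT NOT ((c IFF e) IFF (NOT (((b IMPLIES f) OR b) OR d) OR a)) = NOT F = T
(c OR a) XOR NOT NOT ((c IFF e) IFF (NOT (((b IMPLIES f) OR b) OR d) OR a)) = T XOR T = F
(f OR c) OR ((c OR a) XOR NOT NOT ((c IFF e) IFF (NOT (((b IMPLIES f) OR b) OR d) OR a))) = T OR F = T
NOT ((f OR c) OR ((c OR a) XOR NOT NOT ((c IFF e) IFF (NOT (((b IMPLIES f) OR b) OR d) OR a)))) = NOT T = F
NOT ((f OR c) OR ((c OR a) XOR NOT NOT ((c IFF e) IFF (NOT (((b IMPLIES f) OR b) OR d) OR a)))) IMPLIES a = F IMPLIES T = T

T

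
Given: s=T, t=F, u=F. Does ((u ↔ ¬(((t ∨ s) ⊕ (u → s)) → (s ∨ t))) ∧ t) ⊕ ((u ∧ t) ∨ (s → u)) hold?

t ∨ s = F ∨ T = T
u → s = F → T = T
(t ∨ s) ⊕ (u → s) = T ⊕ T = F
s ∨ t = T ∨ F = T
((t ∨ s) ⊕ (u → s)) → (s ∨ t) = F → T = T
¬(((t ∨ s) ⊕ (u → s)) → (s ∨ t)) = ¬T = F
u ↔ ¬(((t ∨ s) ⊕ (u → s)) → (s ∨ t)) = F ↔ F = T
(u ↔ ¬(((t ∨ s) ⊕ (u → s)) → (s ∨ t))) ∧ t = T ∧ F = F
u ∧ t = F ∧ F = F
s → u = T → F = F
(u ∧ t) ∨ (s → u) = F ∨ F = F
((u ↔ ¬(((t ∨ s) ⊕ (u → s)) → (s ∨ t))) ∧ t) ⊕ ((u ∧ t) ∨ (s → u)) = F ⊕ F = F

F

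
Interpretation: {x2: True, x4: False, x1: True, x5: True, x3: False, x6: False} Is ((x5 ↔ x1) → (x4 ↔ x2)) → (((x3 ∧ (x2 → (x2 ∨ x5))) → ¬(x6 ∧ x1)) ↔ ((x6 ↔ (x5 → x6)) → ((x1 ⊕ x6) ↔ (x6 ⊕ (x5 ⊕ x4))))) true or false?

Substituting x2=True, x4=False, x1=True, x5=True, x3=False, x6=False:
x5 ↔ x1 = True ↔ True = True
x4 ↔ x2 = False ↔ True = False
(x5 ↔ x1) → (x4 ↔ x2) = True → False = False
x2 ∨ x5 = True ∨ True = True
x2 → (x2 ∨ x5) = True → True = True
x3 ∧ (x2 → (x2 ∨ x5)) = False ∧ True = False
x6 ∧ x1 = False ∧ True = False
¬(x6 ∧ x1) = ¬False = True
(x3 ∧ (x2 → (x2 ∨ x5))) → ¬(x6 ∧ x1) = False → True = True
x5 → x6 = True → False = False
x6 ↔ (x5 → x6) = False ↔ False = True
x1 ⊕ x6 = True ⊕ False = True
x5 ⊕ x4 = True ⊕ False = True
x6 ⊕ (x5 ⊕ x4) = False ⊕ True = True
(x1 ⊕ x6) ↔ (x6 ⊕ (x5 ⊕ x4)) = True ↔ True = True
(x6 ↔ (x5 → x6)) → ((x1 ⊕ x6) ↔ (x6 ⊕ (x5 ⊕ x4))) = True → True = True
((x3 ∧ (x2 → (x2 ∨ x5))) → ¬(x6 ∧ x1)) ↔ ((x6 ↔ (x5 → x6)) → ((x1 ⊕ x6) ↔ (x6 ⊕ (x5 ⊕ x4)))) = True ↔ True = True
((x5 ↔ x1) → (x4 ↔ x2)) → (((x3 ∧ (x2 → (x2 ∨ x5))) → ¬(x6 ∧ x1)) ↔ ((x6 ↔ (x5 → x6)) → ((x1 ⊕ x6) ↔ (x6 ⊕ (x5 ⊕ x4))))) = False → True = True

True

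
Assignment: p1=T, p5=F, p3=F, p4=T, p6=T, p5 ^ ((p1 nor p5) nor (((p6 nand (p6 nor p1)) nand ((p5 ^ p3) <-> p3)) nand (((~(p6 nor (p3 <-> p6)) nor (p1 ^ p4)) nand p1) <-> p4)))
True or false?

p1 nor p5 = T nor F = F
p6 nor p1 = T nor T = F
p6 nand (p6 nor p1) = T nand F = T
p5 ^ p3 = F ^ F = F
(p5 ^ p3) <-> p3 = F <-> F = T
(p6 nand (p6 nor p1)) nand ((p5 ^ p3) <-> p3) = T nand T = F
p3 <-> p6 = F <-> T = F
p6 nor (p3 <-> p6) = T nor F = F
~(p6 nor (p3 <-> p6)) = ~F = T
p1 ^ p4 = T ^ T = F
~(p6 nor (p3 <-> p6)) nor (p1 ^ p4) = T nor F = F
(~(p6 nor (p3 <-> p6)) nor (p1 ^ p4)) nand p1 = F nand T = T
((~(p6 nor (p3 <-> p6)) nor (p1 ^ p4)) nand p1) <-> p4 = T <-> T = T
((p6 nand (p6 nor p1)) nand ((p5 ^ p3) <-> p3)) nand (((~(p6 nor (p3 <-> p6)) nor (p1 ^ p4)) nand p1) <-> p4) = F nand T = T
(p1 nor p5) nor (((p6 nand (p6 nor p1)) nand ((p5 ^ p3) <-> p3)) nand (((~(p6 nor (p3 <-> p6)) nor (p1 ^ p4)) nand p1) <-> p4)) = F nor T = F
p5 ^ ((p1 nor p5) nor (((p6 nand (p6 nor p1)) nand ((p5 ^ p3) <-> p3)) nand (((~(p6 nor (p3 <-> p6)) nor (p1 ^ p4)) nand p1) <-> p4))) = F ^ F = F

F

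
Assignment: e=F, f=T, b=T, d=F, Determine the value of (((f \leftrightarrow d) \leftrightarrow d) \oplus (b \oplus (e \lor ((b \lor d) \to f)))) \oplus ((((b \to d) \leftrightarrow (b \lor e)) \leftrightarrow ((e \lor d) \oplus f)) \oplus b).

Substituting e=F, f=T, b=T, d=F:
f \leftrightarrow d = T \leftrightarrow F = F
(f \leftrightarrow d) \leftrightarrow d = F \leftrightarrow F = T
b \lor d = T \lor F = T
(b \lor d) \to f = T \to T = T
e \lor ((b \lor d) \to f) = F \lor T = T
b \oplus (e \lor ((b \lor d) \to f)) = T \oplus T = F
((f \leftrightarrow d) \leftrightarrow d) \oplus (b \oplus (e \lor ((b \lor d) \to f))) = T \oplus F = T
b \to d = T \to F = F
b \lor e = T \lor F = T
(b \to d) \leftrightarrow (b \lor e) = F \leftrightarrow T = F
e \lor d = F \lor F = F
(e \lor d) \oplus f = F \oplus T = T
((b \to d) \leftrightarrow (b \lor e)) \leftrightarrow ((e \lor d) \oplus f) = F \leftrightarrow T = F
(((b \to d) \leftrightarrow (b \lor e)) \leftrightarrow ((e \lor d) \oplus f)) \oplus b = F \oplus T = T
(((f \leftrightarrow d) \leftrightarrow d) \oplus (b \oplus (e \lor ((b \lor d) \to f)))) \oplus ((((b \to d) \leftrightarrow (b \lor e)) \leftrightarrow ((e \lor d) \oplus f)) \oplus b) = T \oplus T = F

F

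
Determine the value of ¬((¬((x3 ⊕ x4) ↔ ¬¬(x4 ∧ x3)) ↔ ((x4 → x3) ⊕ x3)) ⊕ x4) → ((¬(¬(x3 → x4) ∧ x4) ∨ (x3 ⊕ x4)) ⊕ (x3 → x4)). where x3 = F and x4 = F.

F

x3 ⊕ x4 = F ⊕ F = F
x4 ∧ x3 = F ∧ F = F
¬(x4 ∧ x3) = ¬F = T
¬¬(x4 ∧ x3) = ¬T = F
(x3 ⊕ x4) ↔ ¬¬(x4 ∧ x3) = F ↔ F = T
¬((x3 ⊕ x4) ↔ ¬¬(x4 ∧ x3)) = ¬T = F
x4 → x3 = F → F = T
(x4 → x3) ⊕ x3 = T ⊕ F = T
¬((x3 ⊕ x4) ↔ ¬¬(x4 ∧ x3)) ↔ ((x4 → x3) ⊕ x3) = F ↔ T = F
(¬((x3 ⊕ x4) ↔ ¬¬(x4 ∧ x3)) ↔ ((x4 → x3) ⊕ x3)) ⊕ x4 = F ⊕ F = F
¬((¬((x3 ⊕ x4) ↔ ¬¬(x4 ∧ x3)) ↔ ((x4 → x3) ⊕ x3)) ⊕ x4) = ¬F = T
x3 → x4 = F → F = T
¬(x3 → x4) = ¬T = F
¬(x3 → x4) ∧ x4 = F ∧ F = F
¬(¬(x3 → x4) ∧ x4) = ¬F = T
x3 ⊕ x4 = F ⊕ F = F
¬(¬(x3 → x4) ∧ x4) ∨ (x3 ⊕ x4) = T ∨ F = T
x3 → x4 = F → F = T
(¬(¬(x3 → x4) ∧ x4) ∨ (x3 ⊕ x4)) ⊕ (x3 → x4) = T ⊕ T = F
¬((¬((x3 ⊕ x4) ↔ ¬¬(x4 ∧ x3)) ↔ ((x4 → x3) ⊕ x3)) ⊕ x4) → ((¬(¬(x3 → x4) ∧ x4) ∨ (x3 ⊕ x4)) ⊕ (x3 → x4)) = T → F = F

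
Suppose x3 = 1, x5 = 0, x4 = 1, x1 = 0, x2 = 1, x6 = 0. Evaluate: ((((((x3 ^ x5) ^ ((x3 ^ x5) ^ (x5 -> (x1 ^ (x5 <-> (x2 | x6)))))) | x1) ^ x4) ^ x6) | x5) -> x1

1

Substituting x3=1, x5=0, x4=1, x1=0, x2=1, x6=0:
x3 ^ x5 = 1 ^ 0 = 1
x3 ^ x5 = 1 ^ 0 = 1
x2 | x6 = 1 | 0 = 1
x5 <-> (x2 | x6) = 0 <-> 1 = 0
x1 ^ (x5 <-> (x2 | x6)) = 0 ^ 0 = 0
x5 -> (x1 ^ (x5 <-> (x2 | x6))) = 0 -> 0 = 1
(x3 ^ x5) ^ (x5 -> (x1 ^ (x5 <-> (x2 | x6)))) = 1 ^ 1 = 0
(x3 ^ x5) ^ ((x3 ^ x5) ^ (x5 -> (x1 ^ (x5 <-> (x2 | x6))))) = 1 ^ 0 = 1
((x3 ^ x5) ^ ((x3 ^ x5) ^ (x5 -> (x1 ^ (x5 <-> (x2 | x6)))))) | x1 = 1 | 0 = 1
(((x3 ^ x5) ^ ((x3 ^ x5) ^ (x5 -> (x1 ^ (x5 <-> (x2 | x6)))))) | x1) ^ x4 = 1 ^ 1 = 0
((((x3 ^ x5) ^ ((x3 ^ x5) ^ (x5 -> (x1 ^ (x5 <-> (x2 | x6)))))) | x1) ^ x4) ^ x6 = 0 ^ 0 = 0
(((((x3 ^ x5) ^ ((x3 ^ x5) ^ (x5 -> (x1 ^ (x5 <-> (x2 | x6)))))) | x1) ^ x4) ^ x6) | x5 = 0 | 0 = 0
((((((x3 ^ x5) ^ ((x3 ^ x5) ^ (x5 -> (x1 ^ (x5 <-> (x2 | x6)))))) | x1) ^ x4) ^ x6) | x5) -> x1 = 0 -> 0 = 1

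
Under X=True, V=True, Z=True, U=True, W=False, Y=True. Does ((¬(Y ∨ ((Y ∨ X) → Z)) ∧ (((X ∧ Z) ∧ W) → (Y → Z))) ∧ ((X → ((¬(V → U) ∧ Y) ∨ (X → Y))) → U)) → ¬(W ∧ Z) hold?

True

Y ∨ X = True ∨ True = True
(Y ∨ X) → Z = True → True = True
Y ∨ ((Y ∨ X) → Z) = True ∨ True = True
¬(Y ∨ ((Y ∨ X) → Z)) = ¬True = False
X ∧ Z = True ∧ True = True
(X ∧ Z) ∧ W = True ∧ False = False
Y → Z = True → True = True
((X ∧ Z) ∧ W) → (Y → Z) = False → True = True
¬(Y ∨ ((Y ∨ X) → Z)) ∧ (((X ∧ Z) ∧ W) → (Y → Z)) = False ∧ True = False
V → U = True → True = True
¬(V → U) = ¬True = False
¬(V → U) ∧ Y = False ∧ True = False
X → Y = True → True = True
(¬(V → U) ∧ Y) ∨ (X → Y) = False ∨ True = True
X → ((¬(V → U) ∧ Y) ∨ (X → Y)) = True → True = True
(X → ((¬(V → U) ∧ Y) ∨ (X → Y))) → U = True → True = True
(¬(Y ∨ ((Y ∨ X) → Z)) ∧ (((X ∧ Z) ∧ W) → (Y → Z))) ∧ ((X → ((¬(V → U) ∧ Y) ∨ (X → Y))) → U) = False ∧ True = False
W ∧ Z = False ∧ True = False
¬(W ∧ Z) = ¬False = True
((¬(Y ∨ ((Y ∨ X) → Z)) ∧ (((X ∧ Z) ∧ W) → (Y → Z))) ∧ ((X → ((¬(V → U) ∧ Y) ∨ (X → Y))) → U)) → ¬(W ∧ Z) = False → True = True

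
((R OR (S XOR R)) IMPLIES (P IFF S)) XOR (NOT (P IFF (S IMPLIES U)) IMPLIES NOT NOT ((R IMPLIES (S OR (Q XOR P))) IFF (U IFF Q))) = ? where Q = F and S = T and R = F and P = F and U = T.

S XOR R = T XOR F = T
R OR (S XOR R) = F OR T = T
P IFF S = F IFF T = F
(R OR (S XOR R)) IMPLIES (P IFF S) = T IMPLIES F = F
S IMPLIES U = T IMPLIES T = T
P IFF (S IMPLIES U) = F IFF T = F
NOT (P IFF (S IMPLIES U)) = NOT F = T
Q XOR P = F XOR F = F
S OR (Q XOR P) = T OR F = T
R IMPLIES (S OR (Q XOR P)) = F IMPLIES T = T
U IFF Q = T IFF F = F
(R IMPLIES (S OR (Q XOR P))) IFF (U IFF Q) = T IFF F = F
NOT ((R IMPLIES (S OR (Q XOR P))) IFF (U IFF Q)) = NOT F = T
NOT NOT ((R IMPLIES (S OR (Q XOR P))) IFF (U IFF Q)) = NOT T = F
NOT (P IFF (S IMPLIES U)) IMPLIES NOT NOT ((R IMPLIES (S OR (Q XOR P))) IFF (U IFF Q)) = T IMPLIES F = F
((R OR (S XOR R)) IMPLIES (P IFF S)) XOR (NOT (P IFF (S IMPLIES U)) IMPLIES NOT NOT ((R IMPLIES (S OR (Q XOR P))) IFF (U IFF Q))) = F XOR F = F

F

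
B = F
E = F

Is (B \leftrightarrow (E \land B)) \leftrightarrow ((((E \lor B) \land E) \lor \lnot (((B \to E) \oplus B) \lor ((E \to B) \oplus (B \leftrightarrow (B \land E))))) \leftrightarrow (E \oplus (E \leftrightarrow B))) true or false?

Substituting B=F, E=F:
E \land B = F \land F = F
B \leftrightarrow (E \land B) = F \leftrightarrow F = T
E \lor B = F \lor F = F
(E \lor B) \land E = F \land F = F
B \to E = F \to F = T
(B \to E) \oplus B = T \oplus F = T
E \to B = F \to F = T
B \land E = F \land F = F
B \leftrightarrow (B \land E) = F \leftrightarrow F = T
(E \to B) \oplus (B \leftrightarrow (B \land E)) = T \oplus T = F
((B \to E) \oplus B) \lor ((E \to B) \oplus (B \leftrightarrow (B \land E))) = T \lor F = T
\lnot (((B \to E) \oplus B) \lor ((E \to B) \oplus (B \leftrightarrow (B \land E)))) = \lnot T = F
((E \lor B) \land E) \lor \lnot (((B \to E) \oplus B) \lor ((E \to B) \oplus (B \leftrightarrow (B \land E)))) = F \lor F = F
E \leftrightarrow B = F \leftrightarrow F = T
E \oplus (E \leftrightarrow B) = F \oplus T = T
(((E \lor B) \land E) \lor \lnot (((B \to E) \oplus B) \lor ((E \to B) \oplus (B \leftrightarrow (B \land E))))) \leftrightarrow (E \oplus (E \leftrightarrow B)) = F \leftrightarrow T = F
(B \leftrightarrow (E \land B)) \leftrightarrow ((((E \lor B) \land E) \lor \lnot (((B \to E) \oplus B) \lor ((E \to B) \oplus (B \leftrightarrow (B \land E))))) \leftrightarrow (E \oplus (E \leftrightarrow B))) = T \leftrightarrow F = F

F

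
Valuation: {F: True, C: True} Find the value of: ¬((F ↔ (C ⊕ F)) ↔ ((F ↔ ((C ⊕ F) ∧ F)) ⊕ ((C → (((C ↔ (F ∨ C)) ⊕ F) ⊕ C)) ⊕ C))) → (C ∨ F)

True

Substituting F=True, C=True:
C ⊕ F = True ⊕ True = False
F ↔ (C ⊕ F) = True ↔ False = False
C ⊕ F = True ⊕ True = False
(C ⊕ F) ∧ F = False ∧ True = False
F ↔ ((C ⊕ F) ∧ F) = True ↔ False = False
F ∨ C = True ∨ True = True
C ↔ (F ∨ C) = True ↔ True = True
(C ↔ (F ∨ C)) ⊕ F = True ⊕ True = False
((C ↔ (F ∨ C)) ⊕ F) ⊕ C = False ⊕ True = True
C → (((C ↔ (F ∨ C)) ⊕ F) ⊕ C) = True → True = True
(C → (((C ↔ (F ∨ C)) ⊕ F) ⊕ C)) ⊕ C = True ⊕ True = False
(F ↔ ((C ⊕ F) ∧ F)) ⊕ ((C → (((C ↔ (F ∨ C)) ⊕ F) ⊕ C)) ⊕ C) = False ⊕ False = False
(F ↔ (C ⊕ F)) ↔ ((F ↔ ((C ⊕ F) ∧ F)) ⊕ ((C → (((C ↔ (F ∨ C)) ⊕ F) ⊕ C)) ⊕ C)) = False ↔ False = True
¬((F ↔ (C ⊕ F)) ↔ ((F ↔ ((C ⊕ F) ∧ F)) ⊕ ((C → (((C ↔ (F ∨ C)) ⊕ F) ⊕ C)) ⊕ C))) = ¬True = False
C ∨ F = True ∨ True = True
¬((F ↔ (C ⊕ F)) ↔ ((F ↔ ((C ⊕ F) ∧ F)) ⊕ ((C → (((C ↔ (F ∨ C)) ⊕ F) ⊕ C)) ⊕ C))) → (C ∨ F) = False → True = True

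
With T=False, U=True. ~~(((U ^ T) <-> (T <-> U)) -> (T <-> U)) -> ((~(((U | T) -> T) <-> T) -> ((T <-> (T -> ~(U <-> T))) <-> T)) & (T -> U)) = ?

True

U ^ T = True ^ False = True
T <-> U = False <-> True = False
(U ^ T) <-> (T <-> U) = True <-> False = False
T <-> U = False <-> True = False
((U ^ T) <-> (T <-> U)) -> (T <-> U) = False -> False = True
~(((U ^ T) <-> (T <-> U)) -> (T <-> U)) = ~True = False
~~(((U ^ T) <-> (T <-> U)) -> (T <-> U)) = ~False = True
U | T = True | False = True
(U | T) -> T = True -> False = False
((U | T) -> T) <-> T = False <-> False = True
~(((U | T) -> T) <-> T) = ~True = False
U <-> T = True <-> False = False
~(U <-> T) = ~False = True
T -> ~(U <-> T) = False -> True = True
T <-> (T -> ~(U <-> T)) = False <-> True = False
(T <-> (T -> ~(U <-> T))) <-> T = False <-> False = True
~(((U | T) -> T) <-> T) -> ((T <-> (T -> ~(U <-> T))) <-> T) = False -> True = True
T -> U = False -> True = True
(~(((U | T) -> T) <-> T) -> ((T <-> (T -> ~(U <-> T))) <-> T)) & (T -> U) = True & True = True
~~(((U ^ T) <-> (T <-> U)) -> (T <-> U)) -> ((~(((U | T) -> T) <-> T) -> ((T <-> (T -> ~(U <-> T))) <-> T)) & (T -> U)) = True -> True = True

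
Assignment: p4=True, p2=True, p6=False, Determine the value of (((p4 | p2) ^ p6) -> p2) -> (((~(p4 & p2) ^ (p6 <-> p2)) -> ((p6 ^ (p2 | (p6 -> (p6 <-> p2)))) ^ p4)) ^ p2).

p4 | p2 = True | True = True
(p4 | p2) ^ p6 = True ^ False = True
((p4 | p2) ^ p6) -> p2 = True -> True = True
p4 & p2 = True & True = True
~(p4 & p2) = ~True = False
p6 <-> p2 = False <-> True = False
~(p4 & p2) ^ (p6 <-> p2) = False ^ False = False
p6 <-> p2 = False <-> True = False
p6 -> (p6 <-> p2) = False -> False = True
p2 | (p6 -> (p6 <-> p2)) = True | True = True
p6 ^ (p2 | (p6 -> (p6 <-> p2))) = False ^ True = True
(p6 ^ (p2 | (p6 -> (p6 <-> p2)))) ^ p4 = True ^ True = False
(~(p4 & p2) ^ (p6 <-> p2)) -> ((p6 ^ (p2 | (p6 -> (p6 <-> p2)))) ^ p4) = False -> False = True
((~(p4 & p2) ^ (p6 <-> p2)) -> ((p6 ^ (p2 | (p6 -> (p6 <-> p2)))) ^ p4)) ^ p2 = True ^ True = False
(((p4 | p2) ^ p6) -> p2) -> (((~(p4 & p2) ^ (p6 <-> p2)) -> ((p6 ^ (p2 | (p6 -> (p6 <-> p2)))) ^ p4)) ^ p2) = True -> False = False

False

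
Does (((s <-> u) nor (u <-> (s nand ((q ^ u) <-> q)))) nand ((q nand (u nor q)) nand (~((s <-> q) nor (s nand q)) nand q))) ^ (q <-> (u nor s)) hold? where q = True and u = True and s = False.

True

Substituting q=True, u=True, s=False:
s <-> u = False <-> True = False
q ^ u = True ^ True = False
(q ^ u) <-> q = False <-> True = False
s nand ((q ^ u) <-> q) = False nand False = True
u <-> (s nand ((q ^ u) <-> q)) = True <-> True = True
(s <-> u) nor (u <-> (s nand ((q ^ u) <-> q))) = False nor True = False
u nor q = True nor True = False
q nand (u nor q) = True nand False = True
s <-> q = False <-> True = False
s nand q = False nand True = True
(s <-> q) nor (s nand q) = False nor True = False
~((s <-> q) nor (s nand q)) = ~False = True
~((s <-> q) nor (s nand q)) nand q = True nand True = False
(q nand (u nor q)) nand (~((s <-> q) nor (s nand q)) nand q) = True nand False = True
((s <-> u) nor (u <-> (s nand ((q ^ u) <-> q)))) nand ((q nand (u nor q)) nand (~((s <-> q) nor (s nand q)) nand q)) = False nand True = True
u nor s = True nor False = False
q <-> (u nor s) = True <-> False = False
(((s <-> u) nor (u <-> (s nand ((q ^ u) <-> q)))) nand ((q nand (u nor q)) nand (~((s <-> q) nor (s nand q)) nand q))) ^ (q <-> (u nor s)) = True ^ False = True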